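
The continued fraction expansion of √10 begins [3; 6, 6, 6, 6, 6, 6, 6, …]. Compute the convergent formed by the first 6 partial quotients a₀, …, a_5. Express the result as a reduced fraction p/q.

a_0 = 3: 3/1
a_1 = 6: 19/6
a_2 = 6: 117/37
a_3 = 6: 721/228
a_4 = 6: 4443/1405
a_5 = 6: 27379/8658

27379/8658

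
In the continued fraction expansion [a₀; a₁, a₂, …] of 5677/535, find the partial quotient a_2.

5677 = 10·535 + 327, so a_0 = 10
535 = 1·327 + 208, so a_1 = 1
327 = 1·208 + 119, so a_2 = 1

1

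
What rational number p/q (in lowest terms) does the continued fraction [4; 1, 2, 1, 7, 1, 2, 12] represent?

Use the convergent recurrence hₖ = aₖ·hₖ₋₁ + hₖ₋₂ (and likewise for the denominators kₖ):
a_0 = 4: 4/1
a_1 = 1: 5/1
a_2 = 2: 14/3
a_3 = 1: 19/4
a_4 = 7: 147/31
a_5 = 1: 166/35
a_6 = 2: 479/101
a_7 = 12: 5914/1247

5914/1247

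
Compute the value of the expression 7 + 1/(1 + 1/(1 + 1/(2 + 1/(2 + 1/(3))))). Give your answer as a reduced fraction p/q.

a_0 = 7: 7/1
a_1 = 1: 8/1
a_2 = 1: 15/2
a_3 = 2: 38/5
a_4 = 2: 91/12
a_5 = 3: 311/41

311/41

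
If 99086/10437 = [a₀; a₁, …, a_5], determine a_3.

2

⌊99086/10437⌋ = 9, remainder 5153
⌊10437/5153⌋ = 2, remainder 131
⌊5153/131⌋ = 39, remainder 44
⌊131/44⌋ = 2, remainder 43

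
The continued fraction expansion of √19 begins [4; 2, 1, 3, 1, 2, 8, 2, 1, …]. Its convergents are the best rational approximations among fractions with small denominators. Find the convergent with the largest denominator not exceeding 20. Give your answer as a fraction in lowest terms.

List convergents until the denominator exceeds the bound:
a_0 = 4: 4/1  (≤ bound)
a_1 = 2: 9/2  (≤ bound)
a_2 = 1: 13/3  (≤ bound)
a_3 = 3: 48/11  (≤ bound)
a_4 = 1: 61/14  (≤ bound)
a_5 = 2: 170/39  (> 20, stop)

61/14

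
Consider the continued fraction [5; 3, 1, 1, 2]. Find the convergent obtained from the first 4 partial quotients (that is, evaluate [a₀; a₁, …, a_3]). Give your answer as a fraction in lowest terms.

37/7

Build up convergents one term at a time:
a_0 = 5: 5/1
a_1 = 3: 16/3
a_2 = 1: 21/4
a_3 = 1: 37/7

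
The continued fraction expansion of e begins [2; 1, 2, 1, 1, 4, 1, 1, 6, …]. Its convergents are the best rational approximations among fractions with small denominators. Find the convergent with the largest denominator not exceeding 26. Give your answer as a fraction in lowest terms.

a_0 = 2: 2/1  (≤ bound)
a_1 = 1: 3/1  (≤ bound)
a_2 = 2: 8/3  (≤ bound)
a_3 = 1: 11/4  (≤ bound)
a_4 = 1: 19/7  (≤ bound)
a_5 = 4: 87/32  (> 26, stop)

19/7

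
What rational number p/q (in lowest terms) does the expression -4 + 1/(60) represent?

Collapse the nested fraction from the inside out:
Start with 60.
-4 + 1/(60/1) = -4 + 1/60 = -239/60

-239/60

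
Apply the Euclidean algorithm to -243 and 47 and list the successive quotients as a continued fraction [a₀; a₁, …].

Apply division with remainder until the remainder is 0:
-243 = -6·47 + 39, so a_0 = -6
47 = 1·39 + 8, so a_1 = 1
39 = 4·8 + 7, so a_2 = 4
8 = 1·7 + 1, so a_3 = 1
7 = 7·1 + 0, so a_4 = 7

[-6; 1, 4, 1, 7]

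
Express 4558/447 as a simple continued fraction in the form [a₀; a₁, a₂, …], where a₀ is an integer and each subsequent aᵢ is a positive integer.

Run the Euclidean algorithm, recording each quotient:
4558 ÷ 447 → quotient 10, remainder 88
447 ÷ 88 → quotient 5, remainder 7
88 ÷ 7 → quotient 12, remainder 4
7 ÷ 4 → quotient 1, remainder 3
4 ÷ 3 → quotient 1, remainder 1
3 ÷ 1 → quotient 3, remainder 0

[10; 5, 12, 1, 1, 3]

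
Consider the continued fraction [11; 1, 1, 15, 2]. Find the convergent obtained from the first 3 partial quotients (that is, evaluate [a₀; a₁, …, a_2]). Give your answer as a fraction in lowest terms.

Compute successive convergents:
a_0 = 11: 11/1
a_1 = 1: 12/1
a_2 = 1: 23/2

23/2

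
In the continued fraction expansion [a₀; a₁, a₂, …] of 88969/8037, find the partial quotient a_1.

14

Apply division with remainder until the remainder is 0:
88969 = 11·8037 + 562, so a_0 = 11
8037 = 14·562 + 169, so a_1 = 14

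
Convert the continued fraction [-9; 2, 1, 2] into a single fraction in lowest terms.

-69/8

Build up convergents one term at a time:
a_0 = -9: -9/1
a_1 = 2: -17/2
a_2 = 1: -26/3
a_3 = 2: -69/8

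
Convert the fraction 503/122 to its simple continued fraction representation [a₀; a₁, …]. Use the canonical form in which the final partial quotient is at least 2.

[4; 8, 7, 2]

503 = 4·122 + 15, so a_0 = 4
122 = 8·15 + 2, so a_1 = 8
15 = 7·2 + 1, so a_2 = 7
2 = 2·1 + 0, so a_3 = 2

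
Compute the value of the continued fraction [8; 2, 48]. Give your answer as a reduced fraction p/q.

824/97

a_0 = 8: 8/1
a_1 = 2: 17/2
a_2 = 48: 824/97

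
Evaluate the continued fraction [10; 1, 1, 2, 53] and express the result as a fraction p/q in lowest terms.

2830/267

Starting at the tail and folding back:
Start with 53.
2 + 1/(53/1) = 2 + 1/53 = 107/53
1 + 1/(107/53) = 1 + 53/107 = 160/107
1 + 1/(160/107) = 1 + 107/160 = 267/160
10 + 1/(267/160) = 10 + 160/267 = 2830/267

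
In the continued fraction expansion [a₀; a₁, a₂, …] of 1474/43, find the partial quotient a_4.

2

1474 ÷ 43 → quotient 34, remainder 12
43 ÷ 12 → quotient 3, remainder 7
12 ÷ 7 → quotient 1, remainder 5
7 ÷ 5 → quotient 1, remainder 2
5 ÷ 2 → quotient 2, remainder 1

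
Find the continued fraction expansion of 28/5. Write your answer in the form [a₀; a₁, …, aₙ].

[5; 1, 1, 2]

Apply division with remainder until the remainder is 0:
28 = 5·5 + 3, so a_0 = 5
5 = 1·3 + 2, so a_1 = 1
3 = 1·2 + 1, so a_2 = 1
2 = 2·1 + 0, so a_3 = 2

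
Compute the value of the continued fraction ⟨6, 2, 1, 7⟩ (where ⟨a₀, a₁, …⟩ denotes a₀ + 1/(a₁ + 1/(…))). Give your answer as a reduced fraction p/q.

146/23

Collapse the nested fraction from the inside out:
Start with 7.
1 + 1/(7/1) = 1 + 1/7 = 8/7
2 + 1/(8/7) = 2 + 7/8 = 23/8
6 + 1/(23/8) = 6 + 8/23 = 146/23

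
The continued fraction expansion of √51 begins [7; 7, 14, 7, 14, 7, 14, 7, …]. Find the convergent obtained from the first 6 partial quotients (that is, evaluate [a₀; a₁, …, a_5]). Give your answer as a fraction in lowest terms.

Starting at the tail and folding back:
Start with 7.
14 + 1/(7/1) = 14 + 1/7 = 99/7
7 + 1/(99/7) = 7 + 7/99 = 700/99
14 + 1/(700/99) = 14 + 99/700 = 9899/700
7 + 1/(9899/700) = 7 + 700/9899 = 69993/9899
7 + 1/(69993/9899) = 7 + 9899/69993 = 499850/69993

499850/69993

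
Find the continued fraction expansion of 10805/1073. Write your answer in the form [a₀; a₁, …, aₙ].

[10; 14, 3, 3, 1, 5]

Apply division with remainder until the remainder is 0:
⌊10805/1073⌋ = 10, remainder 75
⌊1073/75⌋ = 14, remainder 23
⌊75/23⌋ = 3, remainder 6
⌊23/6⌋ = 3, remainder 5
⌊6/5⌋ = 1, remainder 1
⌊5/1⌋ = 5, remainder 0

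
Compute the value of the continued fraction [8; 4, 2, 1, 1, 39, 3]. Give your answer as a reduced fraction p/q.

21679/2635

Build up convergents one term at a time:
a_0 = 8: 8/1
a_1 = 4: 33/4
a_2 = 2: 74/9
a_3 = 1: 107/13
a_4 = 1: 181/22
a_5 = 39: 7166/871
a_6 = 3: 21679/2635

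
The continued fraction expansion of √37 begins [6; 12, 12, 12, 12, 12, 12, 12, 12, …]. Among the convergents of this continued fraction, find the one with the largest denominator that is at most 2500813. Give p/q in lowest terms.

List convergents until the denominator exceeds the bound:
a_0 = 6: 6/1  (≤ bound)
a_1 = 12: 73/12  (≤ bound)
a_2 = 12: 882/145  (≤ bound)
a_3 = 12: 10657/1752  (≤ bound)
a_4 = 12: 128766/21169  (≤ bound)
a_5 = 12: 1555849/255780  (≤ bound)
a_6 = 12: 18798954/3090529  (> 2500813, stop)

1555849/255780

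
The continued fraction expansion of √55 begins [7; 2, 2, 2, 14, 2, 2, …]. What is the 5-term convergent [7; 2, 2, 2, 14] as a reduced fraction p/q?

1283/173

Start with 14.
2 + 1/(14/1) = 2 + 1/14 = 29/14
2 + 1/(29/14) = 2 + 14/29 = 72/29
2 + 1/(72/29) = 2 + 29/72 = 173/72
7 + 1/(173/72) = 7 + 72/173 = 1283/173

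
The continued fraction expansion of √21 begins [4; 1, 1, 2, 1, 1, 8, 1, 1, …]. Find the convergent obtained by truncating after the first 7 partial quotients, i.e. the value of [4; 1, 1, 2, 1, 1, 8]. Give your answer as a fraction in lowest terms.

Collapse the nested fraction from the inside out:
Start with 8.
1 + 1/(8/1) = 1 + 1/8 = 9/8
1 + 1/(9/8) = 1 + 8/9 = 17/9
2 + 1/(17/9) = 2 + 9/17 = 43/17
1 + 1/(43/17) = 1 + 17/43 = 60/43
1 + 1/(60/43) = 1 + 43/60 = 103/60
4 + 1/(103/60) = 4 + 60/103 = 472/103

472/103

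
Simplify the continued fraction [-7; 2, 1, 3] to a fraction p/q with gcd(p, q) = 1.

-73/11

Start with 3.
1 + 1/(3/1) = 1 + 1/3 = 4/3
2 + 1/(4/3) = 2 + 3/4 = 11/4
-7 + 1/(11/4) = -7 + 4/11 = -73/11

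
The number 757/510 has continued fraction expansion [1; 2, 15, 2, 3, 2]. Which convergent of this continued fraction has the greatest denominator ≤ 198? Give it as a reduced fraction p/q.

95/64

a_0 = 1: 1/1  (≤ bound)
a_1 = 2: 3/2  (≤ bound)
a_2 = 15: 46/31  (≤ bound)
a_3 = 2: 95/64  (≤ bound)
a_4 = 3: 331/223  (> 198, stop)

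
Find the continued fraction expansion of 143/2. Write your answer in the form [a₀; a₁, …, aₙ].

Repeatedly divide and take the remainder:
143 = 71·2 + 1, so a_0 = 71
2 = 2·1 + 0, so a_1 = 2

[71; 2]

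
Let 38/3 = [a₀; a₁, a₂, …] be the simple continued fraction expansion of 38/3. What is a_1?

1

38 = 12·3 + 2, so a_0 = 12
3 = 1·2 + 1, so a_1 = 1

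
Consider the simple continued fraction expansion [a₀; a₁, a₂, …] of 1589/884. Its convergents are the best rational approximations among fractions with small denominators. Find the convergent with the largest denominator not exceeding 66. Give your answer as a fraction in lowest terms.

9/5

List convergents until the denominator exceeds the bound:
a_0 = 1: 1/1  (≤ bound)
a_1 = 1: 2/1  (≤ bound)
a_2 = 3: 7/4  (≤ bound)
a_3 = 1: 9/5  (≤ bound)
a_4 = 15: 142/79  (> 66, stop)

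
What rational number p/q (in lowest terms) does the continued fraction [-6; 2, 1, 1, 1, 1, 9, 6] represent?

-4285/763

Work from the innermost term outward:
Start with 6.
9 + 1/(6/1) = 9 + 1/6 = 55/6
1 + 1/(55/6) = 1 + 6/55 = 61/55
1 + 1/(61/55) = 1 + 55/61 = 116/61
1 + 1/(116/61) = 1 + 61/116 = 177/116
1 + 1/(177/116) = 1 + 116/177 = 293/177
2 + 1/(293/177) = 2 + 177/293 = 763/293
-6 + 1/(763/293) = -6 + 293/763 = -4285/763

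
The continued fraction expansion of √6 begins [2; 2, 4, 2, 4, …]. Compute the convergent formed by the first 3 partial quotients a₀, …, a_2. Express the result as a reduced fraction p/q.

a_0 = 2: 2/1
a_1 = 2: 5/2
a_2 = 4: 22/9

22/9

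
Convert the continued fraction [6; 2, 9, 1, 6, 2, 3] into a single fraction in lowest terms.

Work from the innermost term outward:
Start with 3.
2 + 1/(3/1) = 2 + 1/3 = 7/3
6 + 1/(7/3) = 6 + 3/7 = 45/7
1 + 1/(45/7) = 1 + 7/45 = 52/45
9 + 1/(52/45) = 9 + 45/52 = 513/52
2 + 1/(513/52) = 2 + 52/513 = 1078/513
6 + 1/(1078/513) = 6 + 513/1078 = 6981/1078

6981/1078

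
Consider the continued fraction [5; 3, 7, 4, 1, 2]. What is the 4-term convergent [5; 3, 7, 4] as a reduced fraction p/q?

Start with 4.
7 + 1/(4/1) = 7 + 1/4 = 29/4
3 + 1/(29/4) = 3 + 4/29 = 91/29
5 + 1/(91/29) = 5 + 29/91 = 484/91

484/91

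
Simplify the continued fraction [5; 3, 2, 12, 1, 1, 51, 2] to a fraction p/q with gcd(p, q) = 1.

99565/18831

Start with 2.
51 + 1/(2/1) = 51 + 1/2 = 103/2
1 + 1/(103/2) = 1 + 2/103 = 105/103
1 + 1/(105/103) = 1 + 103/105 = 208/105
12 + 1/(208/105) = 12 + 105/208 = 2601/208
2 + 1/(2601/208) = 2 + 208/2601 = 5410/2601
3 + 1/(5410/2601) = 3 + 2601/5410 = 18831/5410
5 + 1/(18831/5410) = 5 + 5410/18831 = 99565/18831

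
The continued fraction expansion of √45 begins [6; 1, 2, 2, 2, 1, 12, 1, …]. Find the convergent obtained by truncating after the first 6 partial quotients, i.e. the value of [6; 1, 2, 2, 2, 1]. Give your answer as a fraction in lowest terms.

161/24

Start with 1.
2 + 1/(1/1) = 2 + 1/1 = 3/1
2 + 1/(3/1) = 2 + 1/3 = 7/3
2 + 1/(7/3) = 2 + 3/7 = 17/7
1 + 1/(17/7) = 1 + 7/17 = 24/17
6 + 1/(24/17) = 6 + 17/24 = 161/24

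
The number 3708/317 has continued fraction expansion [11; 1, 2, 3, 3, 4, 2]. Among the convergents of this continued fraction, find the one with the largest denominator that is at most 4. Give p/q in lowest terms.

35/3

List convergents until the denominator exceeds the bound:
a_0 = 11: 11/1  (≤ bound)
a_1 = 1: 12/1  (≤ bound)
a_2 = 2: 35/3  (≤ bound)
a_3 = 3: 117/10  (> 4, stop)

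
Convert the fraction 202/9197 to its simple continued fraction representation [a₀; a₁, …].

[0; 45, 1, 1, 7, 1, 11]

202 = 0·9197 + 202, so a_0 = 0
9197 = 45·202 + 107, so a_1 = 45
202 = 1·107 + 95, so a_2 = 1
107 = 1·95 + 12, so a_3 = 1
95 = 7·12 + 11, so a_4 = 7
12 = 1·11 + 1, so a_5 = 1
11 = 11·1 + 0, so a_6 = 11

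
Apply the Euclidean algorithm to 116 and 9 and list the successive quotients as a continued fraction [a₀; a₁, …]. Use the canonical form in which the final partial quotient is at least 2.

[12; 1, 8]

116 ÷ 9 → quotient 12, remainder 8
9 ÷ 8 → quotient 1, remainder 1
8 ÷ 1 → quotient 8, remainder 0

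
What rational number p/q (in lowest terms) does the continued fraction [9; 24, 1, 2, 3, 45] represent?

101154/11189

Start with 45.
3 + 1/(45/1) = 3 + 1/45 = 136/45
2 + 1/(136/45) = 2 + 45/136 = 317/136
1 + 1/(317/136) = 1 + 136/317 = 453/317
24 + 1/(453/317) = 24 + 317/453 = 11189/453
9 + 1/(11189/453) = 9 + 453/11189 = 101154/11189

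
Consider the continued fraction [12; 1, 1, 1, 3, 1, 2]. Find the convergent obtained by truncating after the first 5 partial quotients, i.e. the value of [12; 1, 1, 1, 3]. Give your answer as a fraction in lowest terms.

139/11

Start with 3.
1 + 1/(3/1) = 1 + 1/3 = 4/3
1 + 1/(4/3) = 1 + 3/4 = 7/4
1 + 1/(7/4) = 1 + 4/7 = 11/7
12 + 1/(11/7) = 12 + 7/11 = 139/11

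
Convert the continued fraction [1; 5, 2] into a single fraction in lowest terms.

13/11

Starting at the tail and folding back:
Start with 2.
5 + 1/(2/1) = 5 + 1/2 = 11/2
1 + 1/(11/2) = 1 + 2/11 = 13/11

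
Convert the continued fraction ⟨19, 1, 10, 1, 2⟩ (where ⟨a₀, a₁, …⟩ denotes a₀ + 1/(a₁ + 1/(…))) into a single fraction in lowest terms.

Start with 2.
1 + 1/(2/1) = 1 + 1/2 = 3/2
10 + 1/(3/2) = 10 + 2/3 = 32/3
1 + 1/(32/3) = 1 + 3/32 = 35/32
19 + 1/(35/32) = 19 + 32/35 = 697/35

697/35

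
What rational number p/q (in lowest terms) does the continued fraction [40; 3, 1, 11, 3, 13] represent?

77773/1932

Start with 13.
3 + 1/(13/1) = 3 + 1/13 = 40/13
11 + 1/(40/13) = 11 + 13/40 = 453/40
1 + 1/(453/40) = 1 + 40/453 = 493/453
3 + 1/(493/453) = 3 + 453/493 = 1932/493
40 + 1/(1932/493) = 40 + 493/1932 = 77773/1932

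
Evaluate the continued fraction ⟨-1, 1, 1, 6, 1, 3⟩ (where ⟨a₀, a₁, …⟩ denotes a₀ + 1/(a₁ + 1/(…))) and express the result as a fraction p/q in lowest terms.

-27/58

Work from the innermost term outward:
Start with 3.
1 + 1/(3/1) = 1 + 1/3 = 4/3
6 + 1/(4/3) = 6 + 3/4 = 27/4
1 + 1/(27/4) = 1 + 4/27 = 31/27
1 + 1/(31/27) = 1 + 27/31 = 58/31
-1 + 1/(58/31) = -1 + 31/58 = -27/58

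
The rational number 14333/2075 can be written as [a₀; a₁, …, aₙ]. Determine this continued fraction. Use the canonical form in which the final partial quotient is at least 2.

Repeatedly divide and take the remainder:
14333 ÷ 2075 → quotient 6, remainder 1883
2075 ÷ 1883 → quotient 1, remainder 192
1883 ÷ 192 → quotient 9, remainder 155
192 ÷ 155 → quotient 1, remainder 37
155 ÷ 37 → quotient 4, remainder 7
37 ÷ 7 → quotient 5, remainder 2
7 ÷ 2 → quotient 3, remainder 1
2 ÷ 1 → quotient 2, remainder 0

[6; 1, 9, 1, 4, 5, 3, 2]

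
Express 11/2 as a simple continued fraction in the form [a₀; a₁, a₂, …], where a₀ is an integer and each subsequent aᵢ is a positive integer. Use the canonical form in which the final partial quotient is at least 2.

[5; 2]

Repeatedly divide and take the remainder:
11 ÷ 2 → quotient 5, remainder 1
2 ÷ 1 → quotient 2, remainder 0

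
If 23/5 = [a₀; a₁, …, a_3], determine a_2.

1

23 ÷ 5 → quotient 4, remainder 3
5 ÷ 3 → quotient 1, remainder 2
3 ÷ 2 → quotient 1, remainder 1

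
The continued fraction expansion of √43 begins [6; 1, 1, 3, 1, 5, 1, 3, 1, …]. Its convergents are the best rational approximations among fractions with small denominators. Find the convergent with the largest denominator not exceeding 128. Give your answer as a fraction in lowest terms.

a_0 = 6: 6/1  (≤ bound)
a_1 = 1: 7/1  (≤ bound)
a_2 = 1: 13/2  (≤ bound)
a_3 = 3: 46/7  (≤ bound)
a_4 = 1: 59/9  (≤ bound)
a_5 = 5: 341/52  (≤ bound)
a_6 = 1: 400/61  (≤ bound)
a_7 = 3: 1541/235  (> 128, stop)

400/61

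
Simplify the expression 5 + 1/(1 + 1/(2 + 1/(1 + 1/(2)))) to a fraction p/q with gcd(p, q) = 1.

Build up convergents one term at a time:
a_0 = 5: 5/1
a_1 = 1: 6/1
a_2 = 2: 17/3
a_3 = 1: 23/4
a_4 = 2: 63/11

63/11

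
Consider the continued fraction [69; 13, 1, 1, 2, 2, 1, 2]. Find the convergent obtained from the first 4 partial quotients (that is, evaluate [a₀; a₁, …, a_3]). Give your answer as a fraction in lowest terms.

Start with 1.
1 + 1/(1/1) = 1 + 1/1 = 2/1
13 + 1/(2/1) = 13 + 1/2 = 27/2
69 + 1/(27/2) = 69 + 2/27 = 1865/27

1865/27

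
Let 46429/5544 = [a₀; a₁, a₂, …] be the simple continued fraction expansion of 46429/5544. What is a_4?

46429 = 8·5544 + 2077, so a_0 = 8
5544 = 2·2077 + 1390, so a_1 = 2
2077 = 1·1390 + 687, so a_2 = 1
1390 = 2·687 + 16, so a_3 = 2
687 = 42·16 + 15, so a_4 = 42

42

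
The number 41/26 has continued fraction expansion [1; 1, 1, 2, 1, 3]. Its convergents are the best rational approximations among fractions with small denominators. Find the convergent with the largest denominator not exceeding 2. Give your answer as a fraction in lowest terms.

3/2

List convergents until the denominator exceeds the bound:
a_0 = 1: 1/1  (≤ bound)
a_1 = 1: 2/1  (≤ bound)
a_2 = 1: 3/2  (≤ bound)
a_3 = 2: 8/5  (> 2, stop)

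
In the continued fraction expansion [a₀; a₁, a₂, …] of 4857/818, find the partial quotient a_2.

15

Repeatedly divide and take the remainder:
4857 ÷ 818 → quotient 5, remainder 767
818 ÷ 767 → quotient 1, remainder 51
767 ÷ 51 → quotient 15, remainder 2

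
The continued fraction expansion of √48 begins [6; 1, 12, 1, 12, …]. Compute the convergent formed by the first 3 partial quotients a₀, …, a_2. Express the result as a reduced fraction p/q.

Start with 12.
1 + 1/(12/1) = 1 + 1/12 = 13/12
6 + 1/(13/12) = 6 + 12/13 = 90/13

90/13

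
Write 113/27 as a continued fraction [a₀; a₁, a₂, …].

[4; 5, 2, 2]

113 ÷ 27 → quotient 4, remainder 5
27 ÷ 5 → quotient 5, remainder 2
5 ÷ 2 → quotient 2, remainder 1
2 ÷ 1 → quotient 2, remainder 0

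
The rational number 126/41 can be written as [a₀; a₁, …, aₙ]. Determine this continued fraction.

⌊126/41⌋ = 3, remainder 3
⌊41/3⌋ = 13, remainder 2
⌊3/2⌋ = 1, remainder 1
⌊2/1⌋ = 2, remainder 0

[3; 13, 1, 2]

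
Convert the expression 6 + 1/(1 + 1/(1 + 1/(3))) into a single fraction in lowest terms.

46/7

Collapse the nested fraction from the inside out:
Start with 3.
1 + 1/(3/1) = 1 + 1/3 = 4/3
1 + 1/(4/3) = 1 + 3/4 = 7/4
6 + 1/(7/4) = 6 + 4/7 = 46/7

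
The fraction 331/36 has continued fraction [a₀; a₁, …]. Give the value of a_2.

⌊331/36⌋ = 9, remainder 7
⌊36/7⌋ = 5, remainder 1
⌊7/1⌋ = 7, remainder 0

7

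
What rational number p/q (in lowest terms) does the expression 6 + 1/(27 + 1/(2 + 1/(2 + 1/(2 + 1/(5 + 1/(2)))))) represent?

Use the convergent recurrence hₖ = aₖ·hₖ₋₁ + hₖ₋₂ (and likewise for the denominators kₖ):
a_0 = 6: 6/1
a_1 = 27: 163/27
a_2 = 2: 332/55
a_3 = 2: 827/137
a_4 = 2: 1986/329
a_5 = 5: 10757/1782
a_6 = 2: 23500/3893

23500/3893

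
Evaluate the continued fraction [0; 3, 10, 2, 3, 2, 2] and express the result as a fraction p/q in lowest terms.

a_0 = 0: 0/1
a_1 = 3: 1/3
a_2 = 10: 10/31
a_3 = 2: 21/65
a_4 = 3: 73/226
a_5 = 2: 167/517
a_6 = 2: 407/1260

407/1260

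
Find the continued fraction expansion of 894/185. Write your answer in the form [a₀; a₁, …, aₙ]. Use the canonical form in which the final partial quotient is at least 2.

Run the Euclidean algorithm, recording each quotient:
894 ÷ 185 → quotient 4, remainder 154
185 ÷ 154 → quotient 1, remainder 31
154 ÷ 31 → quotient 4, remainder 30
31 ÷ 30 → quotient 1, remainder 1
30 ÷ 1 → quotient 30, remainder 0

[4; 1, 4, 1, 30]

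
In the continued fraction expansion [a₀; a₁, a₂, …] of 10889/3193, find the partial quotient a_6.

Apply division with remainder until the remainder is 0:
⌊10889/3193⌋ = 3, remainder 1310
⌊3193/1310⌋ = 2, remainder 573
⌊1310/573⌋ = 2, remainder 164
⌊573/164⌋ = 3, remainder 81
⌊164/81⌋ = 2, remainder 2
⌊81/2⌋ = 40, remainder 1
⌊2/1⌋ = 2, remainder 0

2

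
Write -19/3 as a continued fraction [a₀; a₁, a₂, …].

[-7; 1, 2]

Apply division with remainder until the remainder is 0:
-19 ÷ 3 → quotient -7, remainder 2
3 ÷ 2 → quotient 1, remainder 1
2 ÷ 1 → quotient 2, remainder 0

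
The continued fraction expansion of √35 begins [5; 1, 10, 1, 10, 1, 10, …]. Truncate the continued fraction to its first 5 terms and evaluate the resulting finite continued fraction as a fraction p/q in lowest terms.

775/131

Start with 10.
1 + 1/(10/1) = 1 + 1/10 = 11/10
10 + 1/(11/10) = 10 + 10/11 = 120/11
1 + 1/(120/11) = 1 + 11/120 = 131/120
5 + 1/(131/120) = 5 + 120/131 = 775/131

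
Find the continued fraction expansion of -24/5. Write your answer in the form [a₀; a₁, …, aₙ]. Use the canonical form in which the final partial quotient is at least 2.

⌊-24/5⌋ = -5, remainder 1
⌊5/1⌋ = 5, remainder 0

[-5; 5]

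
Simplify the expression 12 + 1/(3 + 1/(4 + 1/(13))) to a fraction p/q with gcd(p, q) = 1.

Collapse the nested fraction from the inside out:
Start with 13.
4 + 1/(13/1) = 4 + 1/13 = 53/13
3 + 1/(53/13) = 3 + 13/53 = 172/53
12 + 1/(172/53) = 12 + 53/172 = 2117/172

2117/172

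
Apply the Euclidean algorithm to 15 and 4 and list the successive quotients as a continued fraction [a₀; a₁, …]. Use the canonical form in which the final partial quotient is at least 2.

[3; 1, 3]

Apply division with remainder until the remainder is 0:
15 ÷ 4 → quotient 3, remainder 3
4 ÷ 3 → quotient 1, remainder 1
3 ÷ 1 → quotient 3, remainder 0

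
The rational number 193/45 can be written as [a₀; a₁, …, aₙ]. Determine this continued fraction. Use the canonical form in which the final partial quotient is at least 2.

⌊193/45⌋ = 4, remainder 13
⌊45/13⌋ = 3, remainder 6
⌊13/6⌋ = 2, remainder 1
⌊6/1⌋ = 6, remainder 0

[4; 3, 2, 6]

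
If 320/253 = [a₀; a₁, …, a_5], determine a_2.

1

320 ÷ 253 → quotient 1, remainder 67
253 ÷ 67 → quotient 3, remainder 52
67 ÷ 52 → quotient 1, remainder 15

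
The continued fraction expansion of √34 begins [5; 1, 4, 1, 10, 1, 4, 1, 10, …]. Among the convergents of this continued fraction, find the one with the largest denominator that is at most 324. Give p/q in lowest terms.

414/71

List convergents until the denominator exceeds the bound:
a_0 = 5: 5/1  (≤ bound)
a_1 = 1: 6/1  (≤ bound)
a_2 = 4: 29/5  (≤ bound)
a_3 = 1: 35/6  (≤ bound)
a_4 = 10: 379/65  (≤ bound)
a_5 = 1: 414/71  (≤ bound)
a_6 = 4: 2035/349  (> 324, stop)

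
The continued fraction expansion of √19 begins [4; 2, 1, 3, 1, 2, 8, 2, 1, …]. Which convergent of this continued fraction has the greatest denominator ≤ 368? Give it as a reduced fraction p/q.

1421/326

List convergents until the denominator exceeds the bound:
a_0 = 4: 4/1  (≤ bound)
a_1 = 2: 9/2  (≤ bound)
a_2 = 1: 13/3  (≤ bound)
a_3 = 3: 48/11  (≤ bound)
a_4 = 1: 61/14  (≤ bound)
a_5 = 2: 170/39  (≤ bound)
a_6 = 8: 1421/326  (≤ bound)
a_7 = 2: 3012/691  (> 368, stop)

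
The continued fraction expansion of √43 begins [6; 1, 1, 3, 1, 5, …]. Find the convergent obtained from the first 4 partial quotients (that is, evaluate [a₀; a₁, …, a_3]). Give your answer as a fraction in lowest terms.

46/7

Compute successive convergents:
a_0 = 6: 6/1
a_1 = 1: 7/1
a_2 = 1: 13/2
a_3 = 3: 46/7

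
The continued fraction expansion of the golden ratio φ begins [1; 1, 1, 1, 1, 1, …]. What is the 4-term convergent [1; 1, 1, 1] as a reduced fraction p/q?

5/3

a_0 = 1: 1/1
a_1 = 1: 2/1
a_2 = 1: 3/2
a_3 = 1: 5/3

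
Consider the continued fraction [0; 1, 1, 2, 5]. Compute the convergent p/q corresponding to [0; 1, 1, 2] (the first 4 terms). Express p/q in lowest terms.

3/5

Compute successive convergents:
a_0 = 0: 0/1
a_1 = 1: 1/1
a_2 = 1: 1/2
a_3 = 2: 3/5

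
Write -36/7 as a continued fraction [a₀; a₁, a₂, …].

[-6; 1, 6]

-36 = -6·7 + 6, so a_0 = -6
7 = 1·6 + 1, so a_1 = 1
6 = 6·1 + 0, so a_2 = 6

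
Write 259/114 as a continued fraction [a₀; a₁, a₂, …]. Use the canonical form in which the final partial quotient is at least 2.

[2; 3, 1, 2, 10]

⌊259/114⌋ = 2, remainder 31
⌊114/31⌋ = 3, remainder 21
⌊31/21⌋ = 1, remainder 10
⌊21/10⌋ = 2, remainder 1
⌊10/1⌋ = 10, remainder 0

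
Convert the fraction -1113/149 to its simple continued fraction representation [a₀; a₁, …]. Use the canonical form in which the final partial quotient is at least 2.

Run the Euclidean algorithm, recording each quotient:
⌊-1113/149⌋ = -8, remainder 79
⌊149/79⌋ = 1, remainder 70
⌊79/70⌋ = 1, remainder 9
⌊70/9⌋ = 7, remainder 7
⌊9/7⌋ = 1, remainder 2
⌊7/2⌋ = 3, remainder 1
⌊2/1⌋ = 2, remainder 0

[-8; 1, 1, 7, 1, 3, 2]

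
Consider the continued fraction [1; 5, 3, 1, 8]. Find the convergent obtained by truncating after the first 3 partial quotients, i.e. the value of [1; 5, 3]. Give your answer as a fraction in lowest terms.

19/16

Starting at the tail and folding back:
Start with 3.
5 + 1/(3/1) = 5 + 1/3 = 16/3
1 + 1/(16/3) = 1 + 3/16 = 19/16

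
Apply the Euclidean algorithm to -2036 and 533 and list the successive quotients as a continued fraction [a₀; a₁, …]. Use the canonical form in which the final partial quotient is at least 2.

[-4; 5, 1, 1, 4, 3, 3]

-2036 ÷ 533 → quotient -4, remainder 96
533 ÷ 96 → quotient 5, remainder 53
96 ÷ 53 → quotient 1, remainder 43
53 ÷ 43 → quotient 1, remainder 10
43 ÷ 10 → quotient 4, remainder 3
10 ÷ 3 → quotient 3, remainder 1
3 ÷ 1 → quotient 3, remainder 0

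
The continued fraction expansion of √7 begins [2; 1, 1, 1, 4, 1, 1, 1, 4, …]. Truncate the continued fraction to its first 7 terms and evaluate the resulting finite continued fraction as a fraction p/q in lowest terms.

Start with 1.
1 + 1/(1/1) = 1 + 1/1 = 2/1
4 + 1/(2/1) = 4 + 1/2 = 9/2
1 + 1/(9/2) = 1 + 2/9 = 11/9
1 + 1/(11/9) = 1 + 9/11 = 20/11
1 + 1/(20/11) = 1 + 11/20 = 31/20
2 + 1/(31/20) = 2 + 20/31 = 82/31

82/31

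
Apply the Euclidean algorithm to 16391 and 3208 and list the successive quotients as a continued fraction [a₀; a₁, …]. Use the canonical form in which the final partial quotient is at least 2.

Run the Euclidean algorithm, recording each quotient:
16391 = 5·3208 + 351, so a_0 = 5
3208 = 9·351 + 49, so a_1 = 9
351 = 7·49 + 8, so a_2 = 7
49 = 6·8 + 1, so a_3 = 6
8 = 8·1 + 0, so a_4 = 8

[5; 9, 7, 6, 8]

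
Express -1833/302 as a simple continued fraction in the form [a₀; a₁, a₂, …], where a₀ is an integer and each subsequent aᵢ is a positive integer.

[-7; 1, 13, 2, 1, 1, 1, 2]

-1833 = -7·302 + 281, so a_0 = -7
302 = 1·281 + 21, so a_1 = 1
281 = 13·21 + 8, so a_2 = 13
21 = 2·8 + 5, so a_3 = 2
8 = 1·5 + 3, so a_4 = 1
5 = 1·3 + 2, so a_5 = 1
3 = 1·2 + 1, so a_6 = 1
2 = 2·1 + 0, so a_7 = 2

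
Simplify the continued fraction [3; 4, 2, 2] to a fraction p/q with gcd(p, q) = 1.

71/22

a_0 = 3: 3/1
a_1 = 4: 13/4
a_2 = 2: 29/9
a_3 = 2: 71/22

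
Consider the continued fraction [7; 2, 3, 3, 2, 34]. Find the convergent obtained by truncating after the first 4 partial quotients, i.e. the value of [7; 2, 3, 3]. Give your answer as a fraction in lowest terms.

Starting at the tail and folding back:
Start with 3.
3 + 1/(3/1) = 3 + 1/3 = 10/3
2 + 1/(10/3) = 2 + 3/10 = 23/10
7 + 1/(23/10) = 7 + 10/23 = 171/23

171/23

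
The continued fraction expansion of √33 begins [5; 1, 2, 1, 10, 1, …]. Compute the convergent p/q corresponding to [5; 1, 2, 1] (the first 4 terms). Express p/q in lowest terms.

Compute successive convergents:
a_0 = 5: 5/1
a_1 = 1: 6/1
a_2 = 2: 17/3
a_3 = 1: 23/4

23/4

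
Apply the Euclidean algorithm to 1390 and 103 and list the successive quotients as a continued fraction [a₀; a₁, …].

Run the Euclidean algorithm, recording each quotient:
1390 = 13·103 + 51, so a_0 = 13
103 = 2·51 + 1, so a_1 = 2
51 = 51·1 + 0, so a_2 = 51

[13; 2, 51]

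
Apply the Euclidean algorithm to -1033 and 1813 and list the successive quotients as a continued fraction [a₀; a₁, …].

-1033 = -1·1813 + 780, so a_0 = -1
1813 = 2·780 + 253, so a_1 = 2
780 = 3·253 + 21, so a_2 = 3
253 = 12·21 + 1, so a_3 = 12
21 = 21·1 + 0, so a_4 = 21

[-1; 2, 3, 12, 21]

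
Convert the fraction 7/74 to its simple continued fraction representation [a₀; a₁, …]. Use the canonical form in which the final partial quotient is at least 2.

7 = 0·74 + 7, so a_0 = 0
74 = 10·7 + 4, so a_1 = 10
7 = 1·4 + 3, so a_2 = 1
4 = 1·3 + 1, so a_3 = 1
3 = 3·1 + 0, so a_4 = 3

[0; 10, 1, 1, 3]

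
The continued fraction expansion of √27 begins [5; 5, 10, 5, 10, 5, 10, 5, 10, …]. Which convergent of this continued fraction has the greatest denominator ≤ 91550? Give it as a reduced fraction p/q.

a_0 = 5: 5/1  (≤ bound)
a_1 = 5: 26/5  (≤ bound)
a_2 = 10: 265/51  (≤ bound)
a_3 = 5: 1351/260  (≤ bound)
a_4 = 10: 13775/2651  (≤ bound)
a_5 = 5: 70226/13515  (≤ bound)
a_6 = 10: 716035/137801  (> 91550, stop)

70226/13515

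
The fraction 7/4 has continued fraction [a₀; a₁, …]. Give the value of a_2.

⌊7/4⌋ = 1, remainder 3
⌊4/3⌋ = 1, remainder 1
⌊3/1⌋ = 3, remainder 0

3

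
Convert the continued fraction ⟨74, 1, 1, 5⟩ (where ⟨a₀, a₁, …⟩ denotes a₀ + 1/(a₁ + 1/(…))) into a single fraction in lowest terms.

820/11

a_0 = 74: 74/1
a_1 = 1: 75/1
a_2 = 1: 149/2
a_3 = 5: 820/11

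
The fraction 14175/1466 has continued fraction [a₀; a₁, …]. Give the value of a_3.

44

Apply division with remainder until the remainder is 0:
14175 ÷ 1466 → quotient 9, remainder 981
1466 ÷ 981 → quotient 1, remainder 485
981 ÷ 485 → quotient 2, remainder 11
485 ÷ 11 → quotient 44, remainder 1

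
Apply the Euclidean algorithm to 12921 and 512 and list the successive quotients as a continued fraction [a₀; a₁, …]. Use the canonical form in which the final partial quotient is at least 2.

[25; 4, 4, 3, 9]

Apply division with remainder until the remainder is 0:
12921 ÷ 512 → quotient 25, remainder 121
512 ÷ 121 → quotient 4, remainder 28
121 ÷ 28 → quotient 4, remainder 9
28 ÷ 9 → quotient 3, remainder 1
9 ÷ 1 → quotient 9, remainder 0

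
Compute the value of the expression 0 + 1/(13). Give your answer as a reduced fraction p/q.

1/13

Collapse the nested fraction from the inside out:
Start with 13.
0 + 1/(13/1) = 0 + 1/13 = 1/13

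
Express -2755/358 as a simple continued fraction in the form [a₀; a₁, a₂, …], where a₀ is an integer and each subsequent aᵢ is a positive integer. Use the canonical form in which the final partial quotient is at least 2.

[-8; 3, 3, 1, 1, 15]

-2755 ÷ 358 → quotient -8, remainder 109
358 ÷ 109 → quotient 3, remainder 31
109 ÷ 31 → quotient 3, remainder 16
31 ÷ 16 → quotient 1, remainder 15
16 ÷ 15 → quotient 1, remainder 1
15 ÷ 1 → quotient 15, remainder 0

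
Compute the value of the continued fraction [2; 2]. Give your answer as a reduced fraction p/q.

5/2

Compute successive convergents:
a_0 = 2: 2/1
a_1 = 2: 5/2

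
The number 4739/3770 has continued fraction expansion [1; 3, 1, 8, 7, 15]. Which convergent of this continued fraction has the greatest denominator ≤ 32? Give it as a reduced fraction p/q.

List convergents until the denominator exceeds the bound:
a_0 = 1: 1/1  (≤ bound)
a_1 = 3: 4/3  (≤ bound)
a_2 = 1: 5/4  (≤ bound)
a_3 = 8: 44/35  (> 32, stop)

5/4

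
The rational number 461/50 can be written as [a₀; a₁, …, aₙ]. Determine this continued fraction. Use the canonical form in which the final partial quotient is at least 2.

Apply division with remainder until the remainder is 0:
461 = 9·50 + 11, so a_0 = 9
50 = 4·11 + 6, so a_1 = 4
11 = 1·6 + 5, so a_2 = 1
6 = 1·5 + 1, so a_3 = 1
5 = 5·1 + 0, so a_4 = 5

[9; 4, 1, 1, 5]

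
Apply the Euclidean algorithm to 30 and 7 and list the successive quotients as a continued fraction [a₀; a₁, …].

Repeatedly divide and take the remainder:
30 = 4·7 + 2, so a_0 = 4
7 = 3·2 + 1, so a_1 = 3
2 = 2·1 + 0, so a_2 = 2

[4; 3, 2]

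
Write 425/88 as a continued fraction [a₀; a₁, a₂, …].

[4; 1, 4, 1, 6, 2]

Repeatedly divide and take the remainder:
425 = 4·88 + 73, so a_0 = 4
88 = 1·73 + 15, so a_1 = 1
73 = 4·15 + 13, so a_2 = 4
15 = 1·13 + 2, so a_3 = 1
13 = 6·2 + 1, so a_4 = 6
2 = 2·1 + 0, so a_5 = 2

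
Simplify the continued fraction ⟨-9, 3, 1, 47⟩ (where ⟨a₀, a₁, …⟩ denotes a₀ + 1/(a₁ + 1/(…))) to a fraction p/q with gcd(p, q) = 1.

Compute successive convergents:
a_0 = -9: -9/1
a_1 = 3: -26/3
a_2 = 1: -35/4
a_3 = 47: -1671/191

-1671/191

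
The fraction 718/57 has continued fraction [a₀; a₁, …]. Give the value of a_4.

11

⌊718/57⌋ = 12, remainder 34
⌊57/34⌋ = 1, remainder 23
⌊34/23⌋ = 1, remainder 11
⌊23/11⌋ = 2, remainder 1
⌊11/1⌋ = 11, remainder 0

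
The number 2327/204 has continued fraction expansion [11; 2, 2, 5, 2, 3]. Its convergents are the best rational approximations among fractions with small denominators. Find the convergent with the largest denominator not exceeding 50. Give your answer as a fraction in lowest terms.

a_0 = 11: 11/1  (≤ bound)
a_1 = 2: 23/2  (≤ bound)
a_2 = 2: 57/5  (≤ bound)
a_3 = 5: 308/27  (≤ bound)
a_4 = 2: 673/59  (> 50, stop)

308/27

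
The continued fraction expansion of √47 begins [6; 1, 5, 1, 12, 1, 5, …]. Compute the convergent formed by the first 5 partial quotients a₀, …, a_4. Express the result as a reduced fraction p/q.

617/90

Start with 12.
1 + 1/(12/1) = 1 + 1/12 = 13/12
5 + 1/(13/12) = 5 + 12/13 = 77/13
1 + 1/(77/13) = 1 + 13/77 = 90/77
6 + 1/(90/77) = 6 + 77/90 = 617/90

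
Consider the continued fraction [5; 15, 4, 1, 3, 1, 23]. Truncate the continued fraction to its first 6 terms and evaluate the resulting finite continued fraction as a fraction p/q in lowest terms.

1849/365

Start with 1.
3 + 1/(1/1) = 3 + 1/1 = 4/1
1 + 1/(4/1) = 1 + 1/4 = 5/4
4 + 1/(5/4) = 4 + 4/5 = 24/5
15 + 1/(24/5) = 15 + 5/24 = 365/24
5 + 1/(365/24) = 5 + 24/365 = 1849/365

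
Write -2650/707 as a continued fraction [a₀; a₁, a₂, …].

⌊-2650/707⌋ = -4, remainder 178
⌊707/178⌋ = 3, remainder 173
⌊178/173⌋ = 1, remainder 5
⌊173/5⌋ = 34, remainder 3
⌊5/3⌋ = 1, remainder 2
⌊3/2⌋ = 1, remainder 1
⌊2/1⌋ = 2, remainder 0

[-4; 3, 1, 34, 1, 1, 2]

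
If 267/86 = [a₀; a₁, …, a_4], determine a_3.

⌊267/86⌋ = 3, remainder 9
⌊86/9⌋ = 9, remainder 5
⌊9/5⌋ = 1, remainder 4
⌊5/4⌋ = 1, remainder 1

1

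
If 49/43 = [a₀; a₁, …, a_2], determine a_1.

7

⌊49/43⌋ = 1, remainder 6
⌊43/6⌋ = 7, remainder 1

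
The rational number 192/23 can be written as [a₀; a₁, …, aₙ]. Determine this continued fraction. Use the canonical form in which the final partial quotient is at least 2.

[8; 2, 1, 7]

192 ÷ 23 → quotient 8, remainder 8
23 ÷ 8 → quotient 2, remainder 7
8 ÷ 7 → quotient 1, remainder 1
7 ÷ 1 → quotient 7, remainder 0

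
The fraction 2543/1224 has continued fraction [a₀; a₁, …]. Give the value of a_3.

7

2543 ÷ 1224 → quotient 2, remainder 95
1224 ÷ 95 → quotient 12, remainder 84
95 ÷ 84 → quotient 1, remainder 11
84 ÷ 11 → quotient 7, remainder 7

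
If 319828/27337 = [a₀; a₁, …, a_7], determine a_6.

Apply division with remainder until the remainder is 0:
⌊319828/27337⌋ = 11, remainder 19121
⌊27337/19121⌋ = 1, remainder 8216
⌊19121/8216⌋ = 2, remainder 2689
⌊8216/2689⌋ = 3, remainder 149
⌊2689/149⌋ = 18, remainder 7
⌊149/7⌋ = 21, remainder 2
⌊7/2⌋ = 3, remainder 1

3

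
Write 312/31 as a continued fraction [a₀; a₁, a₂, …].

[10; 15, 2]

Apply division with remainder until the remainder is 0:
312 = 10·31 + 2, so a_0 = 10
31 = 15·2 + 1, so a_1 = 15
2 = 2·1 + 0, so a_2 = 2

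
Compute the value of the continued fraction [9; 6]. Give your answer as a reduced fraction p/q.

55/6

Start with 6.
9 + 1/(6/1) = 9 + 1/6 = 55/6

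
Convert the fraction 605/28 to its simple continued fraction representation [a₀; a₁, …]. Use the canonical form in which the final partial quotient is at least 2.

605 = 21·28 + 17, so a_0 = 21
28 = 1·17 + 11, so a_1 = 1
17 = 1·11 + 6, so a_2 = 1
11 = 1·6 + 5, so a_3 = 1
6 = 1·5 + 1, so a_4 = 1
5 = 5·1 + 0, so a_5 = 5

[21; 1, 1, 1, 1, 5]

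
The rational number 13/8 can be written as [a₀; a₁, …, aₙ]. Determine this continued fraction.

Apply division with remainder until the remainder is 0:
13 ÷ 8 → quotient 1, remainder 5
8 ÷ 5 → quotient 1, remainder 3
5 ÷ 3 → quotient 1, remainder 2
3 ÷ 2 → quotient 1, remainder 1
2 ÷ 1 → quotient 2, remainder 0

[1; 1, 1, 1, 2]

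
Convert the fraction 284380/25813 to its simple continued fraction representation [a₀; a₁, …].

284380 = 11·25813 + 437, so a_0 = 11
25813 = 59·437 + 30, so a_1 = 59
437 = 14·30 + 17, so a_2 = 14
30 = 1·17 + 13, so a_3 = 1
17 = 1·13 + 4, so a_4 = 1
13 = 3·4 + 1, so a_5 = 3
4 = 4·1 + 0, so a_6 = 4

[11; 59, 14, 1, 1, 3, 4]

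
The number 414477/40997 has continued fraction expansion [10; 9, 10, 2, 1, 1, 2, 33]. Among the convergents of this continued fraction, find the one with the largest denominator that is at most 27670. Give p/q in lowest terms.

12415/1228

a_0 = 10: 10/1  (≤ bound)
a_1 = 9: 91/9  (≤ bound)
a_2 = 10: 920/91  (≤ bound)
a_3 = 2: 1931/191  (≤ bound)
a_4 = 1: 2851/282  (≤ bound)
a_5 = 1: 4782/473  (≤ bound)
a_6 = 2: 12415/1228  (≤ bound)
a_7 = 33: 414477/40997  (> 27670, stop)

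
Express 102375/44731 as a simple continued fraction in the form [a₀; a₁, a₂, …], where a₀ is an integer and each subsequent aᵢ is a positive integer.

[2; 3, 2, 6, 2, 4, 2, 46]

102375 ÷ 44731 → quotient 2, remainder 12913
44731 ÷ 12913 → quotient 3, remainder 5992
12913 ÷ 5992 → quotient 2, remainder 929
5992 ÷ 929 → quotient 6, remainder 418
929 ÷ 418 → quotient 2, remainder 93
418 ÷ 93 → quotient 4, remainder 46
93 ÷ 46 → quotient 2, remainder 1
46 ÷ 1 → quotient 46, remainder 0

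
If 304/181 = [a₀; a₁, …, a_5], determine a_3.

8

⌊304/181⌋ = 1, remainder 123
⌊181/123⌋ = 1, remainder 58
⌊123/58⌋ = 2, remainder 7
⌊58/7⌋ = 8, remainder 2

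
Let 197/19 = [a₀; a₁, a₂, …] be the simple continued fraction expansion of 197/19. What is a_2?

1

⌊197/19⌋ = 10, remainder 7
⌊19/7⌋ = 2, remainder 5
⌊7/5⌋ = 1, remainder 2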